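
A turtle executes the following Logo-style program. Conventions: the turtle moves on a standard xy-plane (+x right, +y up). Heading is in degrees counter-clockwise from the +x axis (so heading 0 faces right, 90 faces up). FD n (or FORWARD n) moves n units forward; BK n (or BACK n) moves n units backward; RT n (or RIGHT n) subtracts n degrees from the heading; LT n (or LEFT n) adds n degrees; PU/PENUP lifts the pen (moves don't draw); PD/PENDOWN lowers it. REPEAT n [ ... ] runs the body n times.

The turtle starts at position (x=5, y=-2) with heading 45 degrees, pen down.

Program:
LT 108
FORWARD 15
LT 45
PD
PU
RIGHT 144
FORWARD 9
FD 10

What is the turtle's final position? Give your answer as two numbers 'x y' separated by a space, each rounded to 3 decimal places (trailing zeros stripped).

Answer: 2.803 20.181

Derivation:
Executing turtle program step by step:
Start: pos=(5,-2), heading=45, pen down
LT 108: heading 45 -> 153
FD 15: (5,-2) -> (-8.365,4.81) [heading=153, draw]
LT 45: heading 153 -> 198
PD: pen down
PU: pen up
RT 144: heading 198 -> 54
FD 9: (-8.365,4.81) -> (-3.075,12.091) [heading=54, move]
FD 10: (-3.075,12.091) -> (2.803,20.181) [heading=54, move]
Final: pos=(2.803,20.181), heading=54, 1 segment(s) drawn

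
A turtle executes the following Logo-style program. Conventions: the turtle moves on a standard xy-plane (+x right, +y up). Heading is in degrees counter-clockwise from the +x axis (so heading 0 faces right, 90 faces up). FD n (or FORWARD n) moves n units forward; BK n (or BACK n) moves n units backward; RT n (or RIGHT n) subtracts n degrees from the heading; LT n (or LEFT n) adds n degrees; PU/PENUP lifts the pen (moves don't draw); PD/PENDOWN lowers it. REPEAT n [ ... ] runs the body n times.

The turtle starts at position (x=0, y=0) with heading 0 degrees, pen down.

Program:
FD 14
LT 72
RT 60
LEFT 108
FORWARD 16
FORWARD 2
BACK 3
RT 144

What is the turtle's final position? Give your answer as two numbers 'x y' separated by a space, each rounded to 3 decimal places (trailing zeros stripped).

Answer: 6.5 12.99

Derivation:
Executing turtle program step by step:
Start: pos=(0,0), heading=0, pen down
FD 14: (0,0) -> (14,0) [heading=0, draw]
LT 72: heading 0 -> 72
RT 60: heading 72 -> 12
LT 108: heading 12 -> 120
FD 16: (14,0) -> (6,13.856) [heading=120, draw]
FD 2: (6,13.856) -> (5,15.588) [heading=120, draw]
BK 3: (5,15.588) -> (6.5,12.99) [heading=120, draw]
RT 144: heading 120 -> 336
Final: pos=(6.5,12.99), heading=336, 4 segment(s) drawn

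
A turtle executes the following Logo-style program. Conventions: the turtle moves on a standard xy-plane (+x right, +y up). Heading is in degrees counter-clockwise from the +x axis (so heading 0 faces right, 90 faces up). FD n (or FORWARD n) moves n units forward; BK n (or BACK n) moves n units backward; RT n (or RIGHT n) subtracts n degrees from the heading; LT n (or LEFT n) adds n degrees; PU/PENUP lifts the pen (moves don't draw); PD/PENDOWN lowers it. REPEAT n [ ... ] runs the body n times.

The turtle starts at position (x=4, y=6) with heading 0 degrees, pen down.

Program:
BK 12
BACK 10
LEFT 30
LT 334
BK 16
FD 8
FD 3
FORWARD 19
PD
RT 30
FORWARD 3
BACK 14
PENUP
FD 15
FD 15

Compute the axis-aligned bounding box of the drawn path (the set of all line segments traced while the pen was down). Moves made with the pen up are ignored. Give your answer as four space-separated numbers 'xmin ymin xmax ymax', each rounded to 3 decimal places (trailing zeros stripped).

Answer: -33.961 4.884 4 11.799

Derivation:
Executing turtle program step by step:
Start: pos=(4,6), heading=0, pen down
BK 12: (4,6) -> (-8,6) [heading=0, draw]
BK 10: (-8,6) -> (-18,6) [heading=0, draw]
LT 30: heading 0 -> 30
LT 334: heading 30 -> 4
BK 16: (-18,6) -> (-33.961,4.884) [heading=4, draw]
FD 8: (-33.961,4.884) -> (-25.981,5.442) [heading=4, draw]
FD 3: (-25.981,5.442) -> (-22.988,5.651) [heading=4, draw]
FD 19: (-22.988,5.651) -> (-4.034,6.977) [heading=4, draw]
PD: pen down
RT 30: heading 4 -> 334
FD 3: (-4.034,6.977) -> (-1.338,5.661) [heading=334, draw]
BK 14: (-1.338,5.661) -> (-13.921,11.799) [heading=334, draw]
PU: pen up
FD 15: (-13.921,11.799) -> (-0.439,5.223) [heading=334, move]
FD 15: (-0.439,5.223) -> (13.043,-1.352) [heading=334, move]
Final: pos=(13.043,-1.352), heading=334, 8 segment(s) drawn

Segment endpoints: x in {-33.961, -25.981, -22.988, -18, -13.921, -8, -4.034, -1.338, 4}, y in {4.884, 5.442, 5.651, 5.661, 6, 6.977, 11.799}
xmin=-33.961, ymin=4.884, xmax=4, ymax=11.799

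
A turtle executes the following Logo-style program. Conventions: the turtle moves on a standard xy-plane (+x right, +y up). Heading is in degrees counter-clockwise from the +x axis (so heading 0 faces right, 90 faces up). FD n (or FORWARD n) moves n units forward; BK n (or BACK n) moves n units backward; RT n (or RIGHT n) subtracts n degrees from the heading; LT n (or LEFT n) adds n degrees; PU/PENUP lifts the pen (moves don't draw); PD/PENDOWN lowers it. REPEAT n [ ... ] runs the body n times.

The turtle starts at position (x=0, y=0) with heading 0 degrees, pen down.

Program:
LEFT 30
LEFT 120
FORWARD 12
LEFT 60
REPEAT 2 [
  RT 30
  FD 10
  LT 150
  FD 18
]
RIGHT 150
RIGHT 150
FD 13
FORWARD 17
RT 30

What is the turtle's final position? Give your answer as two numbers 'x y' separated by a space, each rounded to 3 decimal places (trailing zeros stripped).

Executing turtle program step by step:
Start: pos=(0,0), heading=0, pen down
LT 30: heading 0 -> 30
LT 120: heading 30 -> 150
FD 12: (0,0) -> (-10.392,6) [heading=150, draw]
LT 60: heading 150 -> 210
REPEAT 2 [
  -- iteration 1/2 --
  RT 30: heading 210 -> 180
  FD 10: (-10.392,6) -> (-20.392,6) [heading=180, draw]
  LT 150: heading 180 -> 330
  FD 18: (-20.392,6) -> (-4.804,-3) [heading=330, draw]
  -- iteration 2/2 --
  RT 30: heading 330 -> 300
  FD 10: (-4.804,-3) -> (0.196,-11.66) [heading=300, draw]
  LT 150: heading 300 -> 90
  FD 18: (0.196,-11.66) -> (0.196,6.34) [heading=90, draw]
]
RT 150: heading 90 -> 300
RT 150: heading 300 -> 150
FD 13: (0.196,6.34) -> (-11.062,12.84) [heading=150, draw]
FD 17: (-11.062,12.84) -> (-25.785,21.34) [heading=150, draw]
RT 30: heading 150 -> 120
Final: pos=(-25.785,21.34), heading=120, 7 segment(s) drawn

Answer: -25.785 21.34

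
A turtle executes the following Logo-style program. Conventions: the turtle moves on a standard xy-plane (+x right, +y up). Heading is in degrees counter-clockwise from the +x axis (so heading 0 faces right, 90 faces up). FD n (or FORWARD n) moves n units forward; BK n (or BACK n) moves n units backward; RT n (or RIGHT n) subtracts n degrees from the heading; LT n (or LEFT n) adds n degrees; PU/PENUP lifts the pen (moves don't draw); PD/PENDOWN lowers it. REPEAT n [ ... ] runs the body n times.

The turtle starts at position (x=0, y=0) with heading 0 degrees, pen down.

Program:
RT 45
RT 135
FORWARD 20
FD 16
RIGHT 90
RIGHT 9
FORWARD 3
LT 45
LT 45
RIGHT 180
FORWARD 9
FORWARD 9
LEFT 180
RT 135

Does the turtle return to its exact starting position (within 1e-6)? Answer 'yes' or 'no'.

Answer: no

Derivation:
Executing turtle program step by step:
Start: pos=(0,0), heading=0, pen down
RT 45: heading 0 -> 315
RT 135: heading 315 -> 180
FD 20: (0,0) -> (-20,0) [heading=180, draw]
FD 16: (-20,0) -> (-36,0) [heading=180, draw]
RT 90: heading 180 -> 90
RT 9: heading 90 -> 81
FD 3: (-36,0) -> (-35.531,2.963) [heading=81, draw]
LT 45: heading 81 -> 126
LT 45: heading 126 -> 171
RT 180: heading 171 -> 351
FD 9: (-35.531,2.963) -> (-26.642,1.555) [heading=351, draw]
FD 9: (-26.642,1.555) -> (-17.752,0.147) [heading=351, draw]
LT 180: heading 351 -> 171
RT 135: heading 171 -> 36
Final: pos=(-17.752,0.147), heading=36, 5 segment(s) drawn

Start position: (0, 0)
Final position: (-17.752, 0.147)
Distance = 17.753; >= 1e-6 -> NOT closed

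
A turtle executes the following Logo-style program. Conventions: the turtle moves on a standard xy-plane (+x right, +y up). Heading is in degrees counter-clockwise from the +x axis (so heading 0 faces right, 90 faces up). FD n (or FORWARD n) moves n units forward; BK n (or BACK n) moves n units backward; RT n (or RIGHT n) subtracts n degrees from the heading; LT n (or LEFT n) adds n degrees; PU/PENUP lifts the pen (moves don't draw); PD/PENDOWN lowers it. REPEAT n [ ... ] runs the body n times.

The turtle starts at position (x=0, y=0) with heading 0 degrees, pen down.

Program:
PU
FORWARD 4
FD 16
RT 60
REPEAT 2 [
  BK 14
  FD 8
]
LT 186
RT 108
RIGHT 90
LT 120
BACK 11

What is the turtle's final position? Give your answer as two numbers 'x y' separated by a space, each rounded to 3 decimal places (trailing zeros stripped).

Answer: 6.64 2.218

Derivation:
Executing turtle program step by step:
Start: pos=(0,0), heading=0, pen down
PU: pen up
FD 4: (0,0) -> (4,0) [heading=0, move]
FD 16: (4,0) -> (20,0) [heading=0, move]
RT 60: heading 0 -> 300
REPEAT 2 [
  -- iteration 1/2 --
  BK 14: (20,0) -> (13,12.124) [heading=300, move]
  FD 8: (13,12.124) -> (17,5.196) [heading=300, move]
  -- iteration 2/2 --
  BK 14: (17,5.196) -> (10,17.321) [heading=300, move]
  FD 8: (10,17.321) -> (14,10.392) [heading=300, move]
]
LT 186: heading 300 -> 126
RT 108: heading 126 -> 18
RT 90: heading 18 -> 288
LT 120: heading 288 -> 48
BK 11: (14,10.392) -> (6.64,2.218) [heading=48, move]
Final: pos=(6.64,2.218), heading=48, 0 segment(s) drawn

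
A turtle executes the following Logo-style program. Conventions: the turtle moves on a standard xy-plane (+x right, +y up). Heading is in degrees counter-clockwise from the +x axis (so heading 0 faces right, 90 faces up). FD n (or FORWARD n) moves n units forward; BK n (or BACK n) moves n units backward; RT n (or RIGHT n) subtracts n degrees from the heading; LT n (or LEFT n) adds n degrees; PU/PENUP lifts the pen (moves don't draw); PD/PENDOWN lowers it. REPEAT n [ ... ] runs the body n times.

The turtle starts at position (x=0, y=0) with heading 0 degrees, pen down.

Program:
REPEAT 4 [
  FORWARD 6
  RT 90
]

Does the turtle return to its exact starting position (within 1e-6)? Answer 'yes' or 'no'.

Executing turtle program step by step:
Start: pos=(0,0), heading=0, pen down
REPEAT 4 [
  -- iteration 1/4 --
  FD 6: (0,0) -> (6,0) [heading=0, draw]
  RT 90: heading 0 -> 270
  -- iteration 2/4 --
  FD 6: (6,0) -> (6,-6) [heading=270, draw]
  RT 90: heading 270 -> 180
  -- iteration 3/4 --
  FD 6: (6,-6) -> (0,-6) [heading=180, draw]
  RT 90: heading 180 -> 90
  -- iteration 4/4 --
  FD 6: (0,-6) -> (0,0) [heading=90, draw]
  RT 90: heading 90 -> 0
]
Final: pos=(0,0), heading=0, 4 segment(s) drawn

Start position: (0, 0)
Final position: (0, 0)
Distance = 0; < 1e-6 -> CLOSED

Answer: yes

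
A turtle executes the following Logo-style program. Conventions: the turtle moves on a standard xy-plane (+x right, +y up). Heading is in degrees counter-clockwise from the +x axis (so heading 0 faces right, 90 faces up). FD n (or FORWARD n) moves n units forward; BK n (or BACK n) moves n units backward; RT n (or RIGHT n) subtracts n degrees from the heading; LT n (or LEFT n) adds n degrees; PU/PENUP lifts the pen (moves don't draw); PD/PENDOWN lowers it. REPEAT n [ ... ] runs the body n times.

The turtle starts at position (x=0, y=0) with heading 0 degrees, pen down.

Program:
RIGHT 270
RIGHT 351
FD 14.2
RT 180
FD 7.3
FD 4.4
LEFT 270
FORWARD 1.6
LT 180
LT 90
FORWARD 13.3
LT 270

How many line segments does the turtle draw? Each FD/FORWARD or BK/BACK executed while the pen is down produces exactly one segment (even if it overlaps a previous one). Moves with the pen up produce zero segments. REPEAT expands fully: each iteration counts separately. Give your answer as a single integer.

Executing turtle program step by step:
Start: pos=(0,0), heading=0, pen down
RT 270: heading 0 -> 90
RT 351: heading 90 -> 99
FD 14.2: (0,0) -> (-2.221,14.025) [heading=99, draw]
RT 180: heading 99 -> 279
FD 7.3: (-2.221,14.025) -> (-1.079,6.815) [heading=279, draw]
FD 4.4: (-1.079,6.815) -> (-0.391,2.469) [heading=279, draw]
LT 270: heading 279 -> 189
FD 1.6: (-0.391,2.469) -> (-1.971,2.219) [heading=189, draw]
LT 180: heading 189 -> 9
LT 90: heading 9 -> 99
FD 13.3: (-1.971,2.219) -> (-4.052,15.355) [heading=99, draw]
LT 270: heading 99 -> 9
Final: pos=(-4.052,15.355), heading=9, 5 segment(s) drawn
Segments drawn: 5

Answer: 5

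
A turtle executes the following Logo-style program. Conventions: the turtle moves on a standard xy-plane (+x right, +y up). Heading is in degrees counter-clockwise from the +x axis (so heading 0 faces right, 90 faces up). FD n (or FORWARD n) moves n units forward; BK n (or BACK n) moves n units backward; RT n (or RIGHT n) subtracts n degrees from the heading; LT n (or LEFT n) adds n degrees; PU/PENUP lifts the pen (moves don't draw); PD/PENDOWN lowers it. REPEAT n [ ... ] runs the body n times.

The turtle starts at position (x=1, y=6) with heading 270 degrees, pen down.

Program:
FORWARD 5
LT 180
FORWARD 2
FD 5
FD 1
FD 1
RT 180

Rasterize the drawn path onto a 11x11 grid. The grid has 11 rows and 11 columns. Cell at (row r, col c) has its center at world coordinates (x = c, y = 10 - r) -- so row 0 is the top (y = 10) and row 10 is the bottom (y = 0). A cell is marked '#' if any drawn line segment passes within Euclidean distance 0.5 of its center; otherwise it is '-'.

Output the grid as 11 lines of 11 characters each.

Answer: -#---------
-#---------
-#---------
-#---------
-#---------
-#---------
-#---------
-#---------
-#---------
-#---------
-----------

Derivation:
Segment 0: (1,6) -> (1,1)
Segment 1: (1,1) -> (1,3)
Segment 2: (1,3) -> (1,8)
Segment 3: (1,8) -> (1,9)
Segment 4: (1,9) -> (1,10)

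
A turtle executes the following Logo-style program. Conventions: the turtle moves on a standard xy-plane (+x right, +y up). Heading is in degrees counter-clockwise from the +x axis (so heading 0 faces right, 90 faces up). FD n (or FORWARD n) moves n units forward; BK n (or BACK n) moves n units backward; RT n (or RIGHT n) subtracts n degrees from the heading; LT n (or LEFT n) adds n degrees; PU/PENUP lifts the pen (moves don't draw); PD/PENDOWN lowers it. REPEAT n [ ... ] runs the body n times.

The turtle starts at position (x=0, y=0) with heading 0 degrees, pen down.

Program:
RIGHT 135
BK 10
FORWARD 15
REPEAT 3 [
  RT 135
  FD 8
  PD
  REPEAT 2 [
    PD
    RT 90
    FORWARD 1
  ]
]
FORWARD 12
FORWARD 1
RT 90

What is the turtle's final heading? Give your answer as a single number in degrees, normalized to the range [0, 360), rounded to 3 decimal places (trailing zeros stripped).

Answer: 270

Derivation:
Executing turtle program step by step:
Start: pos=(0,0), heading=0, pen down
RT 135: heading 0 -> 225
BK 10: (0,0) -> (7.071,7.071) [heading=225, draw]
FD 15: (7.071,7.071) -> (-3.536,-3.536) [heading=225, draw]
REPEAT 3 [
  -- iteration 1/3 --
  RT 135: heading 225 -> 90
  FD 8: (-3.536,-3.536) -> (-3.536,4.464) [heading=90, draw]
  PD: pen down
  REPEAT 2 [
    -- iteration 1/2 --
    PD: pen down
    RT 90: heading 90 -> 0
    FD 1: (-3.536,4.464) -> (-2.536,4.464) [heading=0, draw]
    -- iteration 2/2 --
    PD: pen down
    RT 90: heading 0 -> 270
    FD 1: (-2.536,4.464) -> (-2.536,3.464) [heading=270, draw]
  ]
  -- iteration 2/3 --
  RT 135: heading 270 -> 135
  FD 8: (-2.536,3.464) -> (-8.192,9.121) [heading=135, draw]
  PD: pen down
  REPEAT 2 [
    -- iteration 1/2 --
    PD: pen down
    RT 90: heading 135 -> 45
    FD 1: (-8.192,9.121) -> (-7.485,9.828) [heading=45, draw]
    -- iteration 2/2 --
    PD: pen down
    RT 90: heading 45 -> 315
    FD 1: (-7.485,9.828) -> (-6.778,9.121) [heading=315, draw]
  ]
  -- iteration 3/3 --
  RT 135: heading 315 -> 180
  FD 8: (-6.778,9.121) -> (-14.778,9.121) [heading=180, draw]
  PD: pen down
  REPEAT 2 [
    -- iteration 1/2 --
    PD: pen down
    RT 90: heading 180 -> 90
    FD 1: (-14.778,9.121) -> (-14.778,10.121) [heading=90, draw]
    -- iteration 2/2 --
    PD: pen down
    RT 90: heading 90 -> 0
    FD 1: (-14.778,10.121) -> (-13.778,10.121) [heading=0, draw]
  ]
]
FD 12: (-13.778,10.121) -> (-1.778,10.121) [heading=0, draw]
FD 1: (-1.778,10.121) -> (-0.778,10.121) [heading=0, draw]
RT 90: heading 0 -> 270
Final: pos=(-0.778,10.121), heading=270, 13 segment(s) drawn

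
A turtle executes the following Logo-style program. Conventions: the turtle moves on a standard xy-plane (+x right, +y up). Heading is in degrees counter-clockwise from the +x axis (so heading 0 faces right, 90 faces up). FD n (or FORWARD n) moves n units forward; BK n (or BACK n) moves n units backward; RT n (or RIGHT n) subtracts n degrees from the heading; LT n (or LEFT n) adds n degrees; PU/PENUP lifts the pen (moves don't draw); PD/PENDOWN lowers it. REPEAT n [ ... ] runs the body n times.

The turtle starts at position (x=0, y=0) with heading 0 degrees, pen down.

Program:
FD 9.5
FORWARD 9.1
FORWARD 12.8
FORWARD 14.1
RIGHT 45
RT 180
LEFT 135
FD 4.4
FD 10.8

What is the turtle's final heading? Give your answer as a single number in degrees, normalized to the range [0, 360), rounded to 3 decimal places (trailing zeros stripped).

Executing turtle program step by step:
Start: pos=(0,0), heading=0, pen down
FD 9.5: (0,0) -> (9.5,0) [heading=0, draw]
FD 9.1: (9.5,0) -> (18.6,0) [heading=0, draw]
FD 12.8: (18.6,0) -> (31.4,0) [heading=0, draw]
FD 14.1: (31.4,0) -> (45.5,0) [heading=0, draw]
RT 45: heading 0 -> 315
RT 180: heading 315 -> 135
LT 135: heading 135 -> 270
FD 4.4: (45.5,0) -> (45.5,-4.4) [heading=270, draw]
FD 10.8: (45.5,-4.4) -> (45.5,-15.2) [heading=270, draw]
Final: pos=(45.5,-15.2), heading=270, 6 segment(s) drawn

Answer: 270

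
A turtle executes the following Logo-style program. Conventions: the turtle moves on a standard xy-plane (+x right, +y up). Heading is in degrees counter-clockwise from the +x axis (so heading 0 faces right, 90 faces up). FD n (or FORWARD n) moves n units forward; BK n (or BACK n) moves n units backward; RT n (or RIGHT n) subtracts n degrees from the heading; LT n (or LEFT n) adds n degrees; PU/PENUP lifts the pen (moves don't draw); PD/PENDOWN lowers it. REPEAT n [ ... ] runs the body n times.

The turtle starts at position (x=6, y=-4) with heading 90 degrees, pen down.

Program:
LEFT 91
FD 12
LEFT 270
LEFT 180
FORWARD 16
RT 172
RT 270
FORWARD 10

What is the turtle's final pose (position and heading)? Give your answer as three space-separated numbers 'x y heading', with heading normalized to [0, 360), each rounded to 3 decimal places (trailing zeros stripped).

Answer: -15.596 -21.771 189

Derivation:
Executing turtle program step by step:
Start: pos=(6,-4), heading=90, pen down
LT 91: heading 90 -> 181
FD 12: (6,-4) -> (-5.998,-4.209) [heading=181, draw]
LT 270: heading 181 -> 91
LT 180: heading 91 -> 271
FD 16: (-5.998,-4.209) -> (-5.719,-20.207) [heading=271, draw]
RT 172: heading 271 -> 99
RT 270: heading 99 -> 189
FD 10: (-5.719,-20.207) -> (-15.596,-21.771) [heading=189, draw]
Final: pos=(-15.596,-21.771), heading=189, 3 segment(s) drawn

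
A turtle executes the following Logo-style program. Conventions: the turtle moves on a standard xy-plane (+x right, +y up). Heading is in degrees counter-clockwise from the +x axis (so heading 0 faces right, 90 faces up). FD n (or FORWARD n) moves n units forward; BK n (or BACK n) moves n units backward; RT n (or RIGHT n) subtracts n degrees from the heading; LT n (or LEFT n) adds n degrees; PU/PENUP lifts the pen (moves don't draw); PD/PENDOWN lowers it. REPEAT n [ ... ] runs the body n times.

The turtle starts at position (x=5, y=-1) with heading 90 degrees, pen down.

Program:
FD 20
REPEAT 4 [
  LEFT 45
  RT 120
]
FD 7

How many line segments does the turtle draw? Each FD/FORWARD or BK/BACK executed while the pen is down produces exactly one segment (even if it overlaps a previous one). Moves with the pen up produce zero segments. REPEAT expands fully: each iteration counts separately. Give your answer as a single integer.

Answer: 2

Derivation:
Executing turtle program step by step:
Start: pos=(5,-1), heading=90, pen down
FD 20: (5,-1) -> (5,19) [heading=90, draw]
REPEAT 4 [
  -- iteration 1/4 --
  LT 45: heading 90 -> 135
  RT 120: heading 135 -> 15
  -- iteration 2/4 --
  LT 45: heading 15 -> 60
  RT 120: heading 60 -> 300
  -- iteration 3/4 --
  LT 45: heading 300 -> 345
  RT 120: heading 345 -> 225
  -- iteration 4/4 --
  LT 45: heading 225 -> 270
  RT 120: heading 270 -> 150
]
FD 7: (5,19) -> (-1.062,22.5) [heading=150, draw]
Final: pos=(-1.062,22.5), heading=150, 2 segment(s) drawn
Segments drawn: 2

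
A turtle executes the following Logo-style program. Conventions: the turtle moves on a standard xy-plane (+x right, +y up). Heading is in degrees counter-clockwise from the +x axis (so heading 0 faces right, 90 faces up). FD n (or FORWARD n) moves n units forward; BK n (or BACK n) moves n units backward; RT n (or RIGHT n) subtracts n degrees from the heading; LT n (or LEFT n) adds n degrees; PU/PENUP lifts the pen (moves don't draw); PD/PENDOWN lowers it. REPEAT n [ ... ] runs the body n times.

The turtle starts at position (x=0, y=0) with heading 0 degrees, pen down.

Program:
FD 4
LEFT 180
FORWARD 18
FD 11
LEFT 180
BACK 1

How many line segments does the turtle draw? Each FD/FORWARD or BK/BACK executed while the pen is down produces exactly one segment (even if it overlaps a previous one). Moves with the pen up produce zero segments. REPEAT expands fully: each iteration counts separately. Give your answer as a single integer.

Answer: 4

Derivation:
Executing turtle program step by step:
Start: pos=(0,0), heading=0, pen down
FD 4: (0,0) -> (4,0) [heading=0, draw]
LT 180: heading 0 -> 180
FD 18: (4,0) -> (-14,0) [heading=180, draw]
FD 11: (-14,0) -> (-25,0) [heading=180, draw]
LT 180: heading 180 -> 0
BK 1: (-25,0) -> (-26,0) [heading=0, draw]
Final: pos=(-26,0), heading=0, 4 segment(s) drawn
Segments drawn: 4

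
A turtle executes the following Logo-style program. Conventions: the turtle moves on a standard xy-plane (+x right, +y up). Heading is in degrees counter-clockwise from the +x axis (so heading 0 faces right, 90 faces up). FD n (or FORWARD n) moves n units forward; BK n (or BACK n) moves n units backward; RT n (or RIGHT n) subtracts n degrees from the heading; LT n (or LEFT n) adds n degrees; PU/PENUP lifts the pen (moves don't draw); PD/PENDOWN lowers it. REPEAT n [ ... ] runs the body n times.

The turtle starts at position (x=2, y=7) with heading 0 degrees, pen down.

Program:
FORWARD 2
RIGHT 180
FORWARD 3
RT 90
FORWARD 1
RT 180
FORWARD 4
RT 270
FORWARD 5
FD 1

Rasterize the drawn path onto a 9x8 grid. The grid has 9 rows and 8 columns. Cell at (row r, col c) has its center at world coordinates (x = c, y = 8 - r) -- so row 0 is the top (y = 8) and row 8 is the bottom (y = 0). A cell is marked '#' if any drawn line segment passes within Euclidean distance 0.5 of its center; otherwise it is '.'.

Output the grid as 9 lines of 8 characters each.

Answer: .#......
.####...
.#......
.#......
.#######
........
........
........
........

Derivation:
Segment 0: (2,7) -> (4,7)
Segment 1: (4,7) -> (1,7)
Segment 2: (1,7) -> (1,8)
Segment 3: (1,8) -> (1,4)
Segment 4: (1,4) -> (6,4)
Segment 5: (6,4) -> (7,4)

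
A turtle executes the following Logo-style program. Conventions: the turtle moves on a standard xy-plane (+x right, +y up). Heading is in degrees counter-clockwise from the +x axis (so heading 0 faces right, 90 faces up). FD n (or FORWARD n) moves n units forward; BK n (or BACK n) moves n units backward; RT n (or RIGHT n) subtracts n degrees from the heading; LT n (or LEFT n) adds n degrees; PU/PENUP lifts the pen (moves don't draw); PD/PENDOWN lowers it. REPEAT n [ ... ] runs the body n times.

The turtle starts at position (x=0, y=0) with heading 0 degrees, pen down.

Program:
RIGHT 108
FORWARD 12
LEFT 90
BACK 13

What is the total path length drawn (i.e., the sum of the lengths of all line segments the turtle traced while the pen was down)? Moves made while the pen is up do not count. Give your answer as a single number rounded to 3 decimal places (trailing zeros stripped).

Executing turtle program step by step:
Start: pos=(0,0), heading=0, pen down
RT 108: heading 0 -> 252
FD 12: (0,0) -> (-3.708,-11.413) [heading=252, draw]
LT 90: heading 252 -> 342
BK 13: (-3.708,-11.413) -> (-16.072,-7.395) [heading=342, draw]
Final: pos=(-16.072,-7.395), heading=342, 2 segment(s) drawn

Segment lengths:
  seg 1: (0,0) -> (-3.708,-11.413), length = 12
  seg 2: (-3.708,-11.413) -> (-16.072,-7.395), length = 13
Total = 25

Answer: 25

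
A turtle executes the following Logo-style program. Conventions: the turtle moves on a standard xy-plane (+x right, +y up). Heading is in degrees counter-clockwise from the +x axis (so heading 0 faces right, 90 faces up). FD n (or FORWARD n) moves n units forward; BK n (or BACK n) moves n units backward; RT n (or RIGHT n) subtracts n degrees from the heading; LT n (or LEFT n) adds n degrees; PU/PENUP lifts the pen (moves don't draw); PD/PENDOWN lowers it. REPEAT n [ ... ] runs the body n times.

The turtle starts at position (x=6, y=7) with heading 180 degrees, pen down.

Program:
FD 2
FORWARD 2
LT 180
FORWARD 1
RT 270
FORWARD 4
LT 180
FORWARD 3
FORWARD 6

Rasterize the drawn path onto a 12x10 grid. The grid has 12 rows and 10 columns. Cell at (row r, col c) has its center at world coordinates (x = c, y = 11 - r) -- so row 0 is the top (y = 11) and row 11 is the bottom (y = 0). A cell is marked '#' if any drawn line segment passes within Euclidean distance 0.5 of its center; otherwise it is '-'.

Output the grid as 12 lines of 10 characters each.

Segment 0: (6,7) -> (4,7)
Segment 1: (4,7) -> (2,7)
Segment 2: (2,7) -> (3,7)
Segment 3: (3,7) -> (3,11)
Segment 4: (3,11) -> (3,8)
Segment 5: (3,8) -> (3,2)

Answer: ---#------
---#------
---#------
---#------
--#####---
---#------
---#------
---#------
---#------
---#------
----------
----------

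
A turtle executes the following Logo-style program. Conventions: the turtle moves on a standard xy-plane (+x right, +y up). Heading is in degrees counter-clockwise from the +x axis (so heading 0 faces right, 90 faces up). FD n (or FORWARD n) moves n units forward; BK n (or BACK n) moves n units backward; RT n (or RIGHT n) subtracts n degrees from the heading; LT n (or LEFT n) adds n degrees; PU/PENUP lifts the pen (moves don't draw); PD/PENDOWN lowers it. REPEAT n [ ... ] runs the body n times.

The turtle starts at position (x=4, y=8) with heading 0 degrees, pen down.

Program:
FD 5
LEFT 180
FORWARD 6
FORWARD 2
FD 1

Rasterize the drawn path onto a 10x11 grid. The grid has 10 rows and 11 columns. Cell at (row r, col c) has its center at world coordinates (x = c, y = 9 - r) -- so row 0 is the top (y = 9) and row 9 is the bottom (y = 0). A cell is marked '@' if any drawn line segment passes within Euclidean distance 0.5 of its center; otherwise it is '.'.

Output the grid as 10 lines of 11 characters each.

Answer: ...........
@@@@@@@@@@.
...........
...........
...........
...........
...........
...........
...........
...........

Derivation:
Segment 0: (4,8) -> (9,8)
Segment 1: (9,8) -> (3,8)
Segment 2: (3,8) -> (1,8)
Segment 3: (1,8) -> (0,8)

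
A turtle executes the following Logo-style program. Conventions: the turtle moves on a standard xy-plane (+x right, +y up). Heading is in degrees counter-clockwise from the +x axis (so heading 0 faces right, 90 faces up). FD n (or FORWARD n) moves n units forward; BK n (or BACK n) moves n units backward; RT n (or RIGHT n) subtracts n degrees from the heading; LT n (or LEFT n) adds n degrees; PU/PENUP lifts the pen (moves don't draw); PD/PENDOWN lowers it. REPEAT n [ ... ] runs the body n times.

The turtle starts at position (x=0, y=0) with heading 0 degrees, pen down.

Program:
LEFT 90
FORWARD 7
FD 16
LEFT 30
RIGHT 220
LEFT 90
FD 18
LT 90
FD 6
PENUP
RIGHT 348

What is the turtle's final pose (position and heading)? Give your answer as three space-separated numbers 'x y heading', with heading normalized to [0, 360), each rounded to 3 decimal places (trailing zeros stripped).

Answer: 18.768 25.783 92

Derivation:
Executing turtle program step by step:
Start: pos=(0,0), heading=0, pen down
LT 90: heading 0 -> 90
FD 7: (0,0) -> (0,7) [heading=90, draw]
FD 16: (0,7) -> (0,23) [heading=90, draw]
LT 30: heading 90 -> 120
RT 220: heading 120 -> 260
LT 90: heading 260 -> 350
FD 18: (0,23) -> (17.727,19.874) [heading=350, draw]
LT 90: heading 350 -> 80
FD 6: (17.727,19.874) -> (18.768,25.783) [heading=80, draw]
PU: pen up
RT 348: heading 80 -> 92
Final: pos=(18.768,25.783), heading=92, 4 segment(s) drawn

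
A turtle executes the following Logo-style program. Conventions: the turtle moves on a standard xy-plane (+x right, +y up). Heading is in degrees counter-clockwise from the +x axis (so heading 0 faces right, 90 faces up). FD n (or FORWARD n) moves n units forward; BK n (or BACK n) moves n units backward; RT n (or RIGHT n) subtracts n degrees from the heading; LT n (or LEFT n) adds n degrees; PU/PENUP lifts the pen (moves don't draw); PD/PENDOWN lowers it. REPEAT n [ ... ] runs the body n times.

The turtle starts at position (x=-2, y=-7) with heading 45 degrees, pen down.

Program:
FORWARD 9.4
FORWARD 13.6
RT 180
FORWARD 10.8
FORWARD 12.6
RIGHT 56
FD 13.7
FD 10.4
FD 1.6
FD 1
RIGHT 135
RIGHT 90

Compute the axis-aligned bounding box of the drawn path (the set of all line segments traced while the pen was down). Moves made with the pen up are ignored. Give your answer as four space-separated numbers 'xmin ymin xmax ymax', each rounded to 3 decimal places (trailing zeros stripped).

Answer: -28.492 -7.283 14.263 9.263

Derivation:
Executing turtle program step by step:
Start: pos=(-2,-7), heading=45, pen down
FD 9.4: (-2,-7) -> (4.647,-0.353) [heading=45, draw]
FD 13.6: (4.647,-0.353) -> (14.263,9.263) [heading=45, draw]
RT 180: heading 45 -> 225
FD 10.8: (14.263,9.263) -> (6.627,1.627) [heading=225, draw]
FD 12.6: (6.627,1.627) -> (-2.283,-7.283) [heading=225, draw]
RT 56: heading 225 -> 169
FD 13.7: (-2.283,-7.283) -> (-15.731,-4.669) [heading=169, draw]
FD 10.4: (-15.731,-4.669) -> (-25.94,-2.684) [heading=169, draw]
FD 1.6: (-25.94,-2.684) -> (-27.511,-2.379) [heading=169, draw]
FD 1: (-27.511,-2.379) -> (-28.492,-2.188) [heading=169, draw]
RT 135: heading 169 -> 34
RT 90: heading 34 -> 304
Final: pos=(-28.492,-2.188), heading=304, 8 segment(s) drawn

Segment endpoints: x in {-28.492, -27.511, -25.94, -15.731, -2.283, -2, 4.647, 6.627, 14.263}, y in {-7.283, -7, -4.669, -2.684, -2.379, -2.188, -0.353, 1.627, 9.263}
xmin=-28.492, ymin=-7.283, xmax=14.263, ymax=9.263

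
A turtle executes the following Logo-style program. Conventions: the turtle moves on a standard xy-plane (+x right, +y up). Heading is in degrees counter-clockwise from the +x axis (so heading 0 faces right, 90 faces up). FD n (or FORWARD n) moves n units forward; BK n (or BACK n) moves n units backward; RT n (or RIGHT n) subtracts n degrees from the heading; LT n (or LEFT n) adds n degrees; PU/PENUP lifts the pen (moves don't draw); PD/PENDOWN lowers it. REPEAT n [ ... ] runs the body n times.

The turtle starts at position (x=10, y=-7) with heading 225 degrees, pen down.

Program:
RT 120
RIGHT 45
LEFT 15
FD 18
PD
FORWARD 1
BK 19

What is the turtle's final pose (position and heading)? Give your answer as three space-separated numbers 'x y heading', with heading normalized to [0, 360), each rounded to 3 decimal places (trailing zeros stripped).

Answer: 10 -7 75

Derivation:
Executing turtle program step by step:
Start: pos=(10,-7), heading=225, pen down
RT 120: heading 225 -> 105
RT 45: heading 105 -> 60
LT 15: heading 60 -> 75
FD 18: (10,-7) -> (14.659,10.387) [heading=75, draw]
PD: pen down
FD 1: (14.659,10.387) -> (14.918,11.353) [heading=75, draw]
BK 19: (14.918,11.353) -> (10,-7) [heading=75, draw]
Final: pos=(10,-7), heading=75, 3 segment(s) drawn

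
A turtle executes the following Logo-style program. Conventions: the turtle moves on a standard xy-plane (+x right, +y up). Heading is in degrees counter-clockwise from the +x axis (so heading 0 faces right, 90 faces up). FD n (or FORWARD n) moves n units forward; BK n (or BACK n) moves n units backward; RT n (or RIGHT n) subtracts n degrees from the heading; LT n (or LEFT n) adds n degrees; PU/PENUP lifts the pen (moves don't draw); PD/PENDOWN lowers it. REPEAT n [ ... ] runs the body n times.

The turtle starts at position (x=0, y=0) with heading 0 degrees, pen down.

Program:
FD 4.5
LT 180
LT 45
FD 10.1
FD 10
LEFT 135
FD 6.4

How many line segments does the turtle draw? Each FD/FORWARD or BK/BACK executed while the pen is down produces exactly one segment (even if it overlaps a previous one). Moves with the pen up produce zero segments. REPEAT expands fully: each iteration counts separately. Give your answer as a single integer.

Executing turtle program step by step:
Start: pos=(0,0), heading=0, pen down
FD 4.5: (0,0) -> (4.5,0) [heading=0, draw]
LT 180: heading 0 -> 180
LT 45: heading 180 -> 225
FD 10.1: (4.5,0) -> (-2.642,-7.142) [heading=225, draw]
FD 10: (-2.642,-7.142) -> (-9.713,-14.213) [heading=225, draw]
LT 135: heading 225 -> 0
FD 6.4: (-9.713,-14.213) -> (-3.313,-14.213) [heading=0, draw]
Final: pos=(-3.313,-14.213), heading=0, 4 segment(s) drawn
Segments drawn: 4

Answer: 4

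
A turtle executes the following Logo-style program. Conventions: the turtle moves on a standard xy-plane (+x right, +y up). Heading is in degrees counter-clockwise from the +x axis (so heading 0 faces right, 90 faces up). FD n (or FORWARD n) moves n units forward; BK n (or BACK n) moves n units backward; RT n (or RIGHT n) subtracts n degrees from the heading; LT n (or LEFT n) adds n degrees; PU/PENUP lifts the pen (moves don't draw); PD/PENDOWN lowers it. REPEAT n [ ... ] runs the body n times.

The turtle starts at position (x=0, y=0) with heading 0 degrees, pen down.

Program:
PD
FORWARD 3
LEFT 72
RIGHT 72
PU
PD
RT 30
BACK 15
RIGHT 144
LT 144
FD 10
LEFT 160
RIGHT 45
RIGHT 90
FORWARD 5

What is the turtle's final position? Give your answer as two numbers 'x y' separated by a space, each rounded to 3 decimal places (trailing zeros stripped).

Answer: 3.651 2.064

Derivation:
Executing turtle program step by step:
Start: pos=(0,0), heading=0, pen down
PD: pen down
FD 3: (0,0) -> (3,0) [heading=0, draw]
LT 72: heading 0 -> 72
RT 72: heading 72 -> 0
PU: pen up
PD: pen down
RT 30: heading 0 -> 330
BK 15: (3,0) -> (-9.99,7.5) [heading=330, draw]
RT 144: heading 330 -> 186
LT 144: heading 186 -> 330
FD 10: (-9.99,7.5) -> (-1.33,2.5) [heading=330, draw]
LT 160: heading 330 -> 130
RT 45: heading 130 -> 85
RT 90: heading 85 -> 355
FD 5: (-1.33,2.5) -> (3.651,2.064) [heading=355, draw]
Final: pos=(3.651,2.064), heading=355, 4 segment(s) drawn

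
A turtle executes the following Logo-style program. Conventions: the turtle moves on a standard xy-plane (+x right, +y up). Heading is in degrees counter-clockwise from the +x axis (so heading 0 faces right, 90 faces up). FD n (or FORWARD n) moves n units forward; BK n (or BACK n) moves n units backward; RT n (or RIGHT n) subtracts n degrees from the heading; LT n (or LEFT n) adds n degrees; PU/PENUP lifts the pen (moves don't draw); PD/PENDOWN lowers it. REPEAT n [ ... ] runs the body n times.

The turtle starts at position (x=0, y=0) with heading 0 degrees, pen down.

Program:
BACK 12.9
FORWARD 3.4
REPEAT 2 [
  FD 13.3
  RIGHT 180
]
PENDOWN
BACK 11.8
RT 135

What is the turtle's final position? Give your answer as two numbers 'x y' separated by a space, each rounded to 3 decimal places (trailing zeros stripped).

Executing turtle program step by step:
Start: pos=(0,0), heading=0, pen down
BK 12.9: (0,0) -> (-12.9,0) [heading=0, draw]
FD 3.4: (-12.9,0) -> (-9.5,0) [heading=0, draw]
REPEAT 2 [
  -- iteration 1/2 --
  FD 13.3: (-9.5,0) -> (3.8,0) [heading=0, draw]
  RT 180: heading 0 -> 180
  -- iteration 2/2 --
  FD 13.3: (3.8,0) -> (-9.5,0) [heading=180, draw]
  RT 180: heading 180 -> 0
]
PD: pen down
BK 11.8: (-9.5,0) -> (-21.3,0) [heading=0, draw]
RT 135: heading 0 -> 225
Final: pos=(-21.3,0), heading=225, 5 segment(s) drawn

Answer: -21.3 0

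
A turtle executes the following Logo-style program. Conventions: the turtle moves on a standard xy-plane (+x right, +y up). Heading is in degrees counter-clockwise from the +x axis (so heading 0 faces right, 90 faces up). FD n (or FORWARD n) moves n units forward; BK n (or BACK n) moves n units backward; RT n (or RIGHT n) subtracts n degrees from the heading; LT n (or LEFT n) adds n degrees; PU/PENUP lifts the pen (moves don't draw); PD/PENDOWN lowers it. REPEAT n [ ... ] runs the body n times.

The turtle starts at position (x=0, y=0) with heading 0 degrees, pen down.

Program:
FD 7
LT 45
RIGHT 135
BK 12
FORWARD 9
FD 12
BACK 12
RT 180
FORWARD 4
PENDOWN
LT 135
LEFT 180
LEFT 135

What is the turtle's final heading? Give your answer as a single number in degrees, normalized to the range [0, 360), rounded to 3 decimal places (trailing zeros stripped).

Executing turtle program step by step:
Start: pos=(0,0), heading=0, pen down
FD 7: (0,0) -> (7,0) [heading=0, draw]
LT 45: heading 0 -> 45
RT 135: heading 45 -> 270
BK 12: (7,0) -> (7,12) [heading=270, draw]
FD 9: (7,12) -> (7,3) [heading=270, draw]
FD 12: (7,3) -> (7,-9) [heading=270, draw]
BK 12: (7,-9) -> (7,3) [heading=270, draw]
RT 180: heading 270 -> 90
FD 4: (7,3) -> (7,7) [heading=90, draw]
PD: pen down
LT 135: heading 90 -> 225
LT 180: heading 225 -> 45
LT 135: heading 45 -> 180
Final: pos=(7,7), heading=180, 6 segment(s) drawn

Answer: 180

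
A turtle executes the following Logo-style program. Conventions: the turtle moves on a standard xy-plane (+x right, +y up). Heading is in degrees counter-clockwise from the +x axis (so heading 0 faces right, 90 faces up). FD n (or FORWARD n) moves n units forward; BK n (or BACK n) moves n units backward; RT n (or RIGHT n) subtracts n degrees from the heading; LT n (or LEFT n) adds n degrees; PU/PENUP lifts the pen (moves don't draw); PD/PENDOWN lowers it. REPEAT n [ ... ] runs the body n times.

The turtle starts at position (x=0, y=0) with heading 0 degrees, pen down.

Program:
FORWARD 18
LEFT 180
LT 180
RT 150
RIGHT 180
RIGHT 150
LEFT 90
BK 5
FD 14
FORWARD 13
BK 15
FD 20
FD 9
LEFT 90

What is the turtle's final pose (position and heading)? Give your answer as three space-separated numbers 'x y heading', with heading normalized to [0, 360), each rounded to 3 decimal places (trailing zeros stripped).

Executing turtle program step by step:
Start: pos=(0,0), heading=0, pen down
FD 18: (0,0) -> (18,0) [heading=0, draw]
LT 180: heading 0 -> 180
LT 180: heading 180 -> 0
RT 150: heading 0 -> 210
RT 180: heading 210 -> 30
RT 150: heading 30 -> 240
LT 90: heading 240 -> 330
BK 5: (18,0) -> (13.67,2.5) [heading=330, draw]
FD 14: (13.67,2.5) -> (25.794,-4.5) [heading=330, draw]
FD 13: (25.794,-4.5) -> (37.053,-11) [heading=330, draw]
BK 15: (37.053,-11) -> (24.062,-3.5) [heading=330, draw]
FD 20: (24.062,-3.5) -> (41.383,-13.5) [heading=330, draw]
FD 9: (41.383,-13.5) -> (49.177,-18) [heading=330, draw]
LT 90: heading 330 -> 60
Final: pos=(49.177,-18), heading=60, 7 segment(s) drawn

Answer: 49.177 -18 60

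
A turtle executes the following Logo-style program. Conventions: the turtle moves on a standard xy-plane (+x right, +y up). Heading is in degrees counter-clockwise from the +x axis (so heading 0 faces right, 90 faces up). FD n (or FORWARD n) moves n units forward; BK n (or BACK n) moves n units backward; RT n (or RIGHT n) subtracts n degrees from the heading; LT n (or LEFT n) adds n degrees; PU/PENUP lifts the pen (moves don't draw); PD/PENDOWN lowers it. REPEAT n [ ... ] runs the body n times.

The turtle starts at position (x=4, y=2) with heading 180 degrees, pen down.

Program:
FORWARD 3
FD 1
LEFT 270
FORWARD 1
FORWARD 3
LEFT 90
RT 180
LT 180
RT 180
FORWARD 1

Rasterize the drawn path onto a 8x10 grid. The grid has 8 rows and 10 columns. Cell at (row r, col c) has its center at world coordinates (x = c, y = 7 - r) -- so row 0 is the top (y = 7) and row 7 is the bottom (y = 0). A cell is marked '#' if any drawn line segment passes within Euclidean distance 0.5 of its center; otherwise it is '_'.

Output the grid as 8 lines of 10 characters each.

Answer: __________
##________
#_________
#_________
#_________
#####_____
__________
__________

Derivation:
Segment 0: (4,2) -> (1,2)
Segment 1: (1,2) -> (0,2)
Segment 2: (0,2) -> (0,3)
Segment 3: (0,3) -> (0,6)
Segment 4: (0,6) -> (1,6)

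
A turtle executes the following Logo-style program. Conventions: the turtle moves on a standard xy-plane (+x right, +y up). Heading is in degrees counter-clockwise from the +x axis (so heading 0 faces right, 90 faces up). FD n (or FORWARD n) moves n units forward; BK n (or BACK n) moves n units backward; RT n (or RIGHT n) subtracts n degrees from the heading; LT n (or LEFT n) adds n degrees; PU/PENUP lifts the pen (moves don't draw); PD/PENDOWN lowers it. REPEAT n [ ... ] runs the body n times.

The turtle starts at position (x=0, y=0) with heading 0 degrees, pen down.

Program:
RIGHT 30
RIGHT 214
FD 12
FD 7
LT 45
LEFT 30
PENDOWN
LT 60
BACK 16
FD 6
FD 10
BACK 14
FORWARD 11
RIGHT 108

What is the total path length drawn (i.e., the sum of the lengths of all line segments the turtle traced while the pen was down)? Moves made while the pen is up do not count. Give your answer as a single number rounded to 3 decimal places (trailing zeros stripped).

Executing turtle program step by step:
Start: pos=(0,0), heading=0, pen down
RT 30: heading 0 -> 330
RT 214: heading 330 -> 116
FD 12: (0,0) -> (-5.26,10.786) [heading=116, draw]
FD 7: (-5.26,10.786) -> (-8.329,17.077) [heading=116, draw]
LT 45: heading 116 -> 161
LT 30: heading 161 -> 191
PD: pen down
LT 60: heading 191 -> 251
BK 16: (-8.329,17.077) -> (-3.12,32.205) [heading=251, draw]
FD 6: (-3.12,32.205) -> (-5.073,26.532) [heading=251, draw]
FD 10: (-5.073,26.532) -> (-8.329,17.077) [heading=251, draw]
BK 14: (-8.329,17.077) -> (-3.771,30.314) [heading=251, draw]
FD 11: (-3.771,30.314) -> (-7.352,19.914) [heading=251, draw]
RT 108: heading 251 -> 143
Final: pos=(-7.352,19.914), heading=143, 7 segment(s) drawn

Segment lengths:
  seg 1: (0,0) -> (-5.26,10.786), length = 12
  seg 2: (-5.26,10.786) -> (-8.329,17.077), length = 7
  seg 3: (-8.329,17.077) -> (-3.12,32.205), length = 16
  seg 4: (-3.12,32.205) -> (-5.073,26.532), length = 6
  seg 5: (-5.073,26.532) -> (-8.329,17.077), length = 10
  seg 6: (-8.329,17.077) -> (-3.771,30.314), length = 14
  seg 7: (-3.771,30.314) -> (-7.352,19.914), length = 11
Total = 76

Answer: 76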